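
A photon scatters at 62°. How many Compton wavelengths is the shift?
0.5305 λ_C

The Compton shift formula is:
Δλ = λ_C(1 - cos θ)

Dividing both sides by λ_C:
Δλ/λ_C = 1 - cos θ

For θ = 62°:
Δλ/λ_C = 1 - cos(62°)
Δλ/λ_C = 1 - 0.4695
Δλ/λ_C = 0.5305

This means the shift is 0.5305 × λ_C = 1.2872 pm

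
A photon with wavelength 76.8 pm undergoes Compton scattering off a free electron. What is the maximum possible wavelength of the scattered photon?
81.6526 pm (at θ = 180°)

The Compton shift is Δλ = λ_C(1 − cos θ).

Since cos θ ranges from −1 to 1, the factor (1 − cos θ) ranges from 0 to 2; the maximum shift occurs at θ = 180° (backscattering):
Δλ_max = 2λ_C = 2 × 2.4263 pm = 4.8526 pm

Maximum scattered wavelength:
λ'_max = λ₀ + Δλ_max = 76.8 + 4.8526 = 81.6526 pm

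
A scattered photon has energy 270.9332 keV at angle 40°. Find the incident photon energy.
309.3000 keV

Convert final energy to wavelength (hc ≈ 1239.842 keV·pm):
λ' = hc/E' = 1239.842 / 270.9332 = 4.5762 pm

Calculate the Compton shift:
Δλ = λ_C(1 - cos(40°))
Δλ = 2.4263 × (1 - cos(40°))
Δλ = 0.5676 pm

Initial wavelength:
λ = λ' - Δλ = 4.5762 - 0.5676 = 4.0085 pm

Initial energy:
E = hc/λ = 1239.842 / 4.0085 = 309.3000 keV

(Intermediate values are shown rounded; full precision is carried through to the final answer.)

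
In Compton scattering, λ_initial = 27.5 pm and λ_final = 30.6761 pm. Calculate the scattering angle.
108.00°

First find the wavelength shift:
Δλ = λ' - λ = 30.6761 - 27.5 = 3.1761 pm

Using Δλ = λ_C(1 - cos θ), with λ_C = h/(m_e·c) ≈ 2.42631024 pm:
cos θ = 1 - Δλ/λ_C
cos θ = 1 - 3.1761/2.42631024
cos θ = -0.309025

θ = arccos(-0.309025)
θ = 108.00°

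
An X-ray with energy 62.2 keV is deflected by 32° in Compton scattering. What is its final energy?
61.0704 keV

First convert energy to wavelength:
λ = hc/E, with hc ≈ 1239.842 keV·pm (i.e. 1239.842 eV·nm)

For E = 62.2 keV = 62200 eV:
λ = 1239.842 keV·pm / 62.2 keV
λ = 19.9332 pm

Calculate the Compton shift:
Δλ = λ_C(1 - cos(32°)) = 2.4263 × 0.1520
Δλ = 0.3687 pm

Final wavelength:
λ' = 19.9332 + 0.3687 = 20.3018 pm

Final energy:
E' = hc/λ' = 1239.842 / 20.3018 = 61.0704 keV

(Intermediate values are shown rounded; full precision is carried through to the final answer.)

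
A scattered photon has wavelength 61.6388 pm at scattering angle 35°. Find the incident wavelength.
61.2000 pm

From λ' = λ + Δλ, we have λ = λ' - Δλ

First calculate the Compton shift:
Δλ = λ_C(1 - cos θ)
Δλ = 2.4263 × (1 - cos(35°))
Δλ = 2.4263 × 0.1808
Δλ = 0.4388 pm

Initial wavelength:
λ = λ' - Δλ
λ = 61.6388 - 0.4388
λ = 61.2000 pm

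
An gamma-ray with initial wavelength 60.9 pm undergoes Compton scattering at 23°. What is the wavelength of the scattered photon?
61.0929 pm

Using the Compton scattering formula:
λ' = λ + Δλ = λ + λ_C(1 - cos θ)

Given:
- Initial wavelength λ = 60.9 pm
- Scattering angle θ = 23°
- Compton wavelength λ_C ≈ 2.4263 pm

Calculate the shift:
Δλ = 2.4263 × (1 - cos(23°))
Δλ = 2.4263 × 0.0795
Δλ = 0.1929 pm

Final wavelength:
λ' = 60.9 + 0.1929 = 61.0929 pm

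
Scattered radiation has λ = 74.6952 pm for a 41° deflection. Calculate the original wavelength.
74.1000 pm

From λ' = λ + Δλ, we have λ = λ' - Δλ

First calculate the Compton shift:
Δλ = λ_C(1 - cos θ)
Δλ = 2.4263 × (1 - cos(41°))
Δλ = 2.4263 × 0.2453
Δλ = 0.5952 pm

Initial wavelength:
λ = λ' - Δλ
λ = 74.6952 - 0.5952
λ = 74.1000 pm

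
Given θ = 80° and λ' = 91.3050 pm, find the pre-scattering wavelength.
89.3000 pm

From λ' = λ + Δλ, we have λ = λ' - Δλ

First calculate the Compton shift:
Δλ = λ_C(1 - cos θ)
Δλ = 2.4263 × (1 - cos(80°))
Δλ = 2.4263 × 0.8264
Δλ = 2.0050 pm

Initial wavelength:
λ = λ' - Δλ
λ = 91.3050 - 2.0050
λ = 89.3000 pm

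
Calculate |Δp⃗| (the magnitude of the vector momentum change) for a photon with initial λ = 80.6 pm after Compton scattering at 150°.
1.5460e-23 kg·m/s

Photon momentum magnitude is p = h/λ.

Initial momentum:
p₀ = h/λ = 6.6261e-34/8.0600e-11 = 8.2209e-24 kg·m/s

After scattering:
λ' = λ + Δλ = 80.6 + 4.5276 = 85.1276 pm
p' = h/λ' = 6.6261e-34/8.5128e-11 = 7.7837e-24 kg·m/s

Momentum is a vector; the scattered photon's direction makes angle θ = 150° with the incident direction. The magnitude of the vector change Δp⃗ = p⃗₀ − p⃗' is found from the law of cosines:
|Δp⃗|² = p₀² + p'² − 2p₀p'cos θ
|Δp⃗|² = (8.2209e-24)² + (7.7837e-24)² − 2·8.2209e-24·7.7837e-24·cos(150°)
|Δp⃗| = 1.5460e-23 kg·m/s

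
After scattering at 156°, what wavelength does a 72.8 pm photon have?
77.4429 pm

Using the Compton scattering formula:
λ' = λ + Δλ = λ + λ_C(1 - cos θ)

Given:
- Initial wavelength λ = 72.8 pm
- Scattering angle θ = 156°
- Compton wavelength λ_C ≈ 2.4263 pm

Calculate the shift:
Δλ = 2.4263 × (1 - cos(156°))
Δλ = 2.4263 × 1.9135
Δλ = 4.6429 pm

Final wavelength:
λ' = 72.8 + 4.6429 = 77.4429 pm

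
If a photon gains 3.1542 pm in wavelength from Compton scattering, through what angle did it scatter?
107.46°

From the Compton formula Δλ = λ_C(1 - cos θ), we can solve for θ:

cos θ = 1 - Δλ/λ_C

Given:
- Δλ = 3.1542 pm
- λ_C = h/(m_e·c) ≈ 2.42631024 pm

cos θ = 1 - 3.1542/2.42631024
cos θ = 1 - 1.299999
cos θ = -0.299999

θ = arccos(-0.299999)
θ = 107.46°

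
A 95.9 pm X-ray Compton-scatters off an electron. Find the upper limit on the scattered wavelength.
100.7526 pm (at θ = 180°)

The Compton shift is Δλ = λ_C(1 − cos θ).

Since cos θ ranges from −1 to 1, the factor (1 − cos θ) ranges from 0 to 2; the maximum shift occurs at θ = 180° (backscattering):
Δλ_max = 2λ_C = 2 × 2.4263 pm = 4.8526 pm

Maximum scattered wavelength:
λ'_max = λ₀ + Δλ_max = 95.9 + 4.8526 = 100.7526 pm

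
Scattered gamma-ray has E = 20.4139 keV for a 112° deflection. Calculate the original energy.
21.6000 keV

Convert final energy to wavelength (hc ≈ 1239.842 keV·pm):
λ' = hc/E' = 1239.842 / 20.4139 = 60.7352 pm

Calculate the Compton shift:
Δλ = λ_C(1 - cos(112°))
Δλ = 2.4263 × (1 - cos(112°))
Δλ = 3.3352 pm

Initial wavelength:
λ = λ' - Δλ = 60.7352 - 3.3352 = 57.4000 pm

Initial energy:
E = hc/λ = 1239.842 / 57.4000 = 21.6000 keV

(Intermediate values are shown rounded; full precision is carried through to the final answer.)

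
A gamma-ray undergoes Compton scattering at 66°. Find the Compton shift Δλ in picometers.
1.4394 pm

Using the Compton scattering formula:
Δλ = λ_C(1 - cos θ)

where λ_C = h/(m_e·c) ≈ 2.4263 pm is the Compton wavelength of an electron.

For θ = 66°:
cos(66°) = 0.4067
1 - cos(66°) = 0.5933

Δλ = 2.4263 × 0.5933
Δλ = 1.4394 pm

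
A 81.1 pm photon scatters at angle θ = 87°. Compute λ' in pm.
83.3993 pm

Using the Compton scattering formula:
λ' = λ + Δλ = λ + λ_C(1 - cos θ)

Given:
- Initial wavelength λ = 81.1 pm
- Scattering angle θ = 87°
- Compton wavelength λ_C ≈ 2.4263 pm

Calculate the shift:
Δλ = 2.4263 × (1 - cos(87°))
Δλ = 2.4263 × 0.9477
Δλ = 2.2993 pm

Final wavelength:
λ' = 81.1 + 2.2993 = 83.3993 pm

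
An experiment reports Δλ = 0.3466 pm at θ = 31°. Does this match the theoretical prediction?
Yes, consistent

Calculate the expected shift for θ = 31°:

Δλ_expected = λ_C(1 - cos(31°))
Δλ_expected = 2.4263 × (1 - cos(31°))
Δλ_expected = 2.4263 × 0.1428
Δλ_expected = 0.3466 pm

Given shift: 0.3466 pm
Expected shift: 0.3466 pm
Difference: 0.0000 pm

The values match. This is consistent with Compton scattering at the stated angle.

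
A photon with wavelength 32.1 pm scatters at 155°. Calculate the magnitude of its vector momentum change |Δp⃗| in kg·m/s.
3.7771e-23 kg·m/s

Photon momentum magnitude is p = h/λ.

Initial momentum:
p₀ = h/λ = 6.6261e-34/3.2100e-11 = 2.0642e-23 kg·m/s

After scattering:
λ' = λ + Δλ = 32.1 + 4.6253 = 36.7253 pm
p' = h/λ' = 6.6261e-34/3.6725e-11 = 1.8042e-23 kg·m/s

Momentum is a vector; the scattered photon's direction makes angle θ = 155° with the incident direction. The magnitude of the vector change Δp⃗ = p⃗₀ − p⃗' is found from the law of cosines:
|Δp⃗|² = p₀² + p'² − 2p₀p'cos θ
|Δp⃗|² = (2.0642e-23)² + (1.8042e-23)² − 2·2.0642e-23·1.8042e-23·cos(155°)
|Δp⃗| = 3.7771e-23 kg·m/s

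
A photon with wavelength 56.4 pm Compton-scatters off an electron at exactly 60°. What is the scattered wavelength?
57.6132 pm

Using the Compton formula: λ' = λ + λ_C(1 − cos θ)

For θ = 60°, cos θ = 1/2 (exact) = 0.5000, so:
1 − cos 60° = 1 − (1/2) = 0.5000

Δλ = λ_C × 0.5000 = 2.4263 × 0.5000 = 1.2132 pm

λ' = 56.4 + 1.2132 = 57.6132 pm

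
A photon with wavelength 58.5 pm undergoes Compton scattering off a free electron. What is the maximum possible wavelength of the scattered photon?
63.3526 pm (at θ = 180°)

The Compton shift is Δλ = λ_C(1 − cos θ).

Since cos θ ranges from −1 to 1, the factor (1 − cos θ) ranges from 0 to 2; the maximum shift occurs at θ = 180° (backscattering):
Δλ_max = 2λ_C = 2 × 2.4263 pm = 4.8526 pm

Maximum scattered wavelength:
λ'_max = λ₀ + Δλ_max = 58.5 + 4.8526 = 63.3526 pm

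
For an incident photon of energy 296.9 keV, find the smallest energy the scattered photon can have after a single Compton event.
137.3242 keV (at θ = 180°)

The scattered photon has minimum energy when its wavelength is maximum, i.e., when the Compton shift Δλ = λ_C(1 − cos θ) is maximum. This occurs at θ = 180° (backscattering), giving Δλ_max = 2λ_C = 4.8526 pm.

Initial wavelength: λ₀ = hc/E₀ = 4.1760 pm
Maximum final wavelength: λ'_max = λ₀ + 2λ_C = 4.1760 + 4.8526 = 9.0286 pm
Minimum final energy: E'_min = hc/λ'_max = 137.3242 keV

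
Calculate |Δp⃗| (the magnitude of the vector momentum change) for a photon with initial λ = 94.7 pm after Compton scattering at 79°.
8.8114e-24 kg·m/s

Photon momentum magnitude is p = h/λ.

Initial momentum:
p₀ = h/λ = 6.6261e-34/9.4700e-11 = 6.9969e-24 kg·m/s

After scattering:
λ' = λ + Δλ = 94.7 + 1.9633 = 96.6633 pm
p' = h/λ' = 6.6261e-34/9.6663e-11 = 6.8548e-24 kg·m/s

Momentum is a vector; the scattered photon's direction makes angle θ = 79° with the incident direction. The magnitude of the vector change Δp⃗ = p⃗₀ − p⃗' is found from the law of cosines:
|Δp⃗|² = p₀² + p'² − 2p₀p'cos θ
|Δp⃗|² = (6.9969e-24)² + (6.8548e-24)² − 2·6.9969e-24·6.8548e-24·cos(79°)
|Δp⃗| = 8.8114e-24 kg·m/s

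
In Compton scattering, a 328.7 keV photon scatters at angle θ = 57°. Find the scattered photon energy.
254.2325 keV

First convert energy to wavelength:
λ = hc/E, with hc ≈ 1239.842 keV·pm (i.e. 1239.842 eV·nm)

For E = 328.7 keV = 328700 eV:
λ = 1239.842 keV·pm / 328.7 keV
λ = 3.7720 pm

Calculate the Compton shift:
Δλ = λ_C(1 - cos(57°)) = 2.4263 × 0.4554
Δλ = 1.1048 pm

Final wavelength:
λ' = 3.7720 + 1.1048 = 4.8768 pm

Final energy:
E' = hc/λ' = 1239.842 / 4.8768 = 254.2325 keV

(Intermediate values are shown rounded; full precision is carried through to the final answer.)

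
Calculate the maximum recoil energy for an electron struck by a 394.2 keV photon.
239.1777 keV

Maximum energy transfer occurs at θ = 180° (backscattering).

Initial photon: E₀ = 394.2 keV → λ₀ = 3.1452 pm

Maximum Compton shift (at 180°):
Δλ_max = 2λ_C = 2 × 2.4263 = 4.8526 pm

Final wavelength:
λ' = 3.1452 + 4.8526 = 7.9978 pm

Minimum photon energy (maximum energy to electron):
E'_min = hc/λ' = 155.0223 keV

Maximum electron kinetic energy:
K_max = E₀ - E'_min = 394.2000 - 155.0223 = 239.1777 keV

(Intermediate values are shown rounded; full precision is carried through to the final answer.)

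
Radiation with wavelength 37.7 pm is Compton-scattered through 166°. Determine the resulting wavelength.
42.4805 pm

Using the Compton scattering formula:
λ' = λ + Δλ = λ + λ_C(1 - cos θ)

Given:
- Initial wavelength λ = 37.7 pm
- Scattering angle θ = 166°
- Compton wavelength λ_C ≈ 2.4263 pm

Calculate the shift:
Δλ = 2.4263 × (1 - cos(166°))
Δλ = 2.4263 × 1.9703
Δλ = 4.7805 pm

Final wavelength:
λ' = 37.7 + 4.7805 = 42.4805 pm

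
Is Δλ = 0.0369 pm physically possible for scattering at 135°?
No, inconsistent

Calculate the expected shift for θ = 135°:

Δλ_expected = λ_C(1 - cos(135°))
Δλ_expected = 2.4263 × (1 - cos(135°))
Δλ_expected = 2.4263 × 1.7071
Δλ_expected = 4.1420 pm

Given shift: 0.0369 pm
Expected shift: 4.1420 pm
Difference: 4.1051 pm

The values do not match. The given shift corresponds to θ ≈ 10.0°, not 135°.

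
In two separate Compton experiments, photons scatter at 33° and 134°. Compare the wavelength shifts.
134° produces the larger shift by a factor of 10.504

Calculate both shifts using Δλ = λ_C(1 - cos θ):

For θ₁ = 33°:
Δλ₁ = 2.4263 × (1 - cos(33°))
Δλ₁ = 2.4263 × 0.1613
Δλ₁ = 0.3914 pm

For θ₂ = 134°:
Δλ₂ = 2.4263 × (1 - cos(134°))
Δλ₂ = 2.4263 × 1.6947
Δλ₂ = 4.1118 pm

The 134° angle produces the larger shift.
Ratio: 4.1118/0.3914 = 10.504

(Intermediate values are shown rounded; full precision is carried through to the final answer.)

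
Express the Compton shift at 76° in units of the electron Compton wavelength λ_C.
0.7581 λ_C

The Compton shift formula is:
Δλ = λ_C(1 - cos θ)

Dividing both sides by λ_C:
Δλ/λ_C = 1 - cos θ

For θ = 76°:
Δλ/λ_C = 1 - cos(76°)
Δλ/λ_C = 1 - 0.2419
Δλ/λ_C = 0.7581

This means the shift is 0.7581 × λ_C = 1.8393 pm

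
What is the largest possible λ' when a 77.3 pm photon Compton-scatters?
82.1526 pm (at θ = 180°)

The Compton shift is Δλ = λ_C(1 − cos θ).

Since cos θ ranges from −1 to 1, the factor (1 − cos θ) ranges from 0 to 2; the maximum shift occurs at θ = 180° (backscattering):
Δλ_max = 2λ_C = 2 × 2.4263 pm = 4.8526 pm

Maximum scattered wavelength:
λ'_max = λ₀ + Δλ_max = 77.3 + 4.8526 = 82.1526 pm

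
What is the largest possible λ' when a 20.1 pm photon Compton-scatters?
24.9526 pm (at θ = 180°)

The Compton shift is Δλ = λ_C(1 − cos θ).

Since cos θ ranges from −1 to 1, the factor (1 − cos θ) ranges from 0 to 2; the maximum shift occurs at θ = 180° (backscattering):
Δλ_max = 2λ_C = 2 × 2.4263 pm = 4.8526 pm

Maximum scattered wavelength:
λ'_max = λ₀ + Δλ_max = 20.1 + 4.8526 = 24.9526 pm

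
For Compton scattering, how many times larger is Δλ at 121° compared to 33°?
121° produces the larger shift by a factor of 9.391

Calculate both shifts using Δλ = λ_C(1 - cos θ):

For θ₁ = 33°:
Δλ₁ = 2.4263 × (1 - cos(33°))
Δλ₁ = 2.4263 × 0.1613
Δλ₁ = 0.3914 pm

For θ₂ = 121°:
Δλ₂ = 2.4263 × (1 - cos(121°))
Δλ₂ = 2.4263 × 1.5150
Δλ₂ = 3.6760 pm

The 121° angle produces the larger shift.
Ratio: 3.6760/0.3914 = 9.391

(Intermediate values are shown rounded; full precision is carried through to the final answer.)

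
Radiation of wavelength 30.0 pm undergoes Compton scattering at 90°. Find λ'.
32.4263 pm

Using the Compton formula: λ' = λ + λ_C(1 − cos θ)

For θ = 90°, cos θ = 0 (exact) = 0.0000, so:
1 − cos 90° = 1 − (0) = 1.0000

Δλ = λ_C × 1.0000 = 2.4263 × 1.0000 = 2.4263 pm

λ' = 30.0 + 2.4263 = 32.4263 pm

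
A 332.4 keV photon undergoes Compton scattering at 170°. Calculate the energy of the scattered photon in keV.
145.0832 keV

First convert energy to wavelength:
λ = hc/E, with hc ≈ 1239.842 keV·pm (i.e. 1239.842 eV·nm)

For E = 332.4 keV = 332400 eV:
λ = 1239.842 keV·pm / 332.4 keV
λ = 3.7300 pm

Calculate the Compton shift:
Δλ = λ_C(1 - cos(170°)) = 2.4263 × 1.9848
Δλ = 4.8158 pm

Final wavelength:
λ' = 3.7300 + 4.8158 = 8.5457 pm

Final energy:
E' = hc/λ' = 1239.842 / 8.5457 = 145.0832 keV

(Intermediate values are shown rounded; full precision is carried through to the final answer.)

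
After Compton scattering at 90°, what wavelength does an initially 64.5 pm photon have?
66.9263 pm

Using the Compton formula: λ' = λ + λ_C(1 − cos θ)

For θ = 90°, cos θ = 0 (exact) = 0.0000, so:
1 − cos 90° = 1 − (0) = 1.0000

Δλ = λ_C × 1.0000 = 2.4263 × 1.0000 = 2.4263 pm

λ' = 64.5 + 2.4263 = 66.9263 pm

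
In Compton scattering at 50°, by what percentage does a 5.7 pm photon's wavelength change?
15.2054%

Calculate the Compton shift:
Δλ = λ_C(1 - cos(50°))
Δλ = 2.4263 × (1 - cos(50°))
Δλ = 2.4263 × 0.3572
Δλ = 0.8667 pm

Percentage change:
(Δλ/λ₀) × 100 = (0.8667/5.7) × 100
= 15.2054%

(Intermediate values are shown rounded; full precision is carried through to the final answer.)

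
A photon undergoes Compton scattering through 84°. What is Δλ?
2.1727 pm

Using the Compton scattering formula:
Δλ = λ_C(1 - cos θ)

where λ_C = h/(m_e·c) ≈ 2.4263 pm is the Compton wavelength of an electron.

For θ = 84°:
cos(84°) = 0.1045
1 - cos(84°) = 0.8955

Δλ = 2.4263 × 0.8955
Δλ = 2.1727 pm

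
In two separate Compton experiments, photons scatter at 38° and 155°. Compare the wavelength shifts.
155° produces the larger shift by a factor of 8.992

Calculate both shifts using Δλ = λ_C(1 - cos θ):

For θ₁ = 38°:
Δλ₁ = 2.4263 × (1 - cos(38°))
Δλ₁ = 2.4263 × 0.2120
Δλ₁ = 0.5144 pm

For θ₂ = 155°:
Δλ₂ = 2.4263 × (1 - cos(155°))
Δλ₂ = 2.4263 × 1.9063
Δλ₂ = 4.6253 pm

The 155° angle produces the larger shift.
Ratio: 4.6253/0.5144 = 8.992

(Intermediate values are shown rounded; full precision is carried through to the final answer.)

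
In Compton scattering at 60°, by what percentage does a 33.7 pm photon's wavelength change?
3.5999%

Calculate the Compton shift:
Δλ = λ_C(1 - cos(60°))
Δλ = 2.4263 × (1 - cos(60°))
Δλ = 2.4263 × 0.5000
Δλ = 1.2132 pm

Percentage change:
(Δλ/λ₀) × 100 = (1.2132/33.7) × 100
= 3.5999%

(Intermediate values are shown rounded; full precision is carried through to the final answer.)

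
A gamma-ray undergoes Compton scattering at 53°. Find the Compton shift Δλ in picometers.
0.9661 pm

Using the Compton scattering formula:
Δλ = λ_C(1 - cos θ)

where λ_C = h/(m_e·c) ≈ 2.4263 pm is the Compton wavelength of an electron.

For θ = 53°:
cos(53°) = 0.6018
1 - cos(53°) = 0.3982

Δλ = 2.4263 × 0.3982
Δλ = 0.9661 pm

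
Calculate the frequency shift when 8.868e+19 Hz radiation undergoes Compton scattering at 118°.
4.552e+19 Hz (decrease)

Convert frequency to wavelength (c = 299792458 m/s):
λ₀ = c/f₀ = 299792458/8.868e+19 = 3.3806096e-12 m = 3.3806 pm

Calculate Compton shift:
Δλ = λ_C(1 - cos(118°)) = 3.5654 pm

Final wavelength:
λ' = λ₀ + Δλ = 3.3806 + 3.5654 = 6.9460 pm

Final frequency:
f' = c/λ' = 299792458/6.9460035e-12 = 4.3160424e+19 Hz

Frequency shift (decrease):
Δf = f₀ - f' = 8.868e+19 - 4.3160424e+19 = 4.552e+19 Hz

(Intermediate values are shown rounded; full precision is carried through to the final answer.)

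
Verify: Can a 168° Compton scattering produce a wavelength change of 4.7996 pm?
Yes, consistent

Calculate the expected shift for θ = 168°:

Δλ_expected = λ_C(1 - cos(168°))
Δλ_expected = 2.4263 × (1 - cos(168°))
Δλ_expected = 2.4263 × 1.9781
Δλ_expected = 4.7996 pm

Given shift: 4.7996 pm
Expected shift: 4.7996 pm
Difference: 0.0000 pm

The values match. This is consistent with Compton scattering at the stated angle.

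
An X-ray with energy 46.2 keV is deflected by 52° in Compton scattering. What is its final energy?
44.6485 keV

First convert energy to wavelength:
λ = hc/E, with hc ≈ 1239.842 keV·pm (i.e. 1239.842 eV·nm)

For E = 46.2 keV = 46200 eV:
λ = 1239.842 keV·pm / 46.2 keV
λ = 26.8364 pm

Calculate the Compton shift:
Δλ = λ_C(1 - cos(52°)) = 2.4263 × 0.3843
Δλ = 0.9325 pm

Final wavelength:
λ' = 26.8364 + 0.9325 = 27.7689 pm

Final energy:
E' = hc/λ' = 1239.842 / 27.7689 = 44.6485 keV

(Intermediate values are shown rounded; full precision is carried through to the final answer.)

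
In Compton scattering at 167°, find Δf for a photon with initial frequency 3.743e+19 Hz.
1.401e+19 Hz (decrease)

Convert frequency to wavelength (c = 299792458 m/s):
λ₀ = c/f₀ = 299792458/3.743e+19 = 8.0094165e-12 m = 8.0094 pm

Calculate Compton shift:
Δλ = λ_C(1 - cos(167°)) = 4.7904 pm

Final wavelength:
λ' = λ₀ + Δλ = 8.0094 + 4.7904 = 12.7999 pm

Final frequency:
f' = c/λ' = 299792458/1.2799851e-11 = 2.3421559e+19 Hz

Frequency shift (decrease):
Δf = f₀ - f' = 3.743e+19 - 2.3421559e+19 = 1.401e+19 Hz

(Intermediate values are shown rounded; full precision is carried through to the final answer.)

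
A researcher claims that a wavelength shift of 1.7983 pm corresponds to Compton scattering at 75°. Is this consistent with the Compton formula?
Yes, consistent

Calculate the expected shift for θ = 75°:

Δλ_expected = λ_C(1 - cos(75°))
Δλ_expected = 2.4263 × (1 - cos(75°))
Δλ_expected = 2.4263 × 0.7412
Δλ_expected = 1.7983 pm

Given shift: 1.7983 pm
Expected shift: 1.7983 pm
Difference: 0.0000 pm

The values match. This is consistent with Compton scattering at the stated angle.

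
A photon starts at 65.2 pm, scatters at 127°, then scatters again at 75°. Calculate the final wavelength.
70.8848 pm

Apply Compton shift twice:

First scattering at θ₁ = 127°:
Δλ₁ = λ_C(1 - cos(127°))
Δλ₁ = 2.4263 × 1.6018
Δλ₁ = 3.8865 pm

After first scattering:
λ₁ = 65.2 + 3.8865 = 69.0865 pm

Second scattering at θ₂ = 75°:
Δλ₂ = λ_C(1 - cos(75°))
Δλ₂ = 2.4263 × 0.7412
Δλ₂ = 1.7983 pm

Final wavelength:
λ₂ = 69.0865 + 1.7983 = 70.8848 pm

Total shift: Δλ_total = 3.8865 + 1.7983 = 5.6848 pm

(Intermediate values are shown rounded; full precision is carried through to the final answer.)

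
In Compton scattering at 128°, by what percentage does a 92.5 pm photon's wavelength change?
4.2379%

Calculate the Compton shift:
Δλ = λ_C(1 - cos(128°))
Δλ = 2.4263 × (1 - cos(128°))
Δλ = 2.4263 × 1.6157
Δλ = 3.9201 pm

Percentage change:
(Δλ/λ₀) × 100 = (3.9201/92.5) × 100
= 4.2379%

(Intermediate values are shown rounded; full precision is carried through to the final answer.)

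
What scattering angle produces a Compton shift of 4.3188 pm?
141.26°

From the Compton formula Δλ = λ_C(1 - cos θ), we can solve for θ:

cos θ = 1 - Δλ/λ_C

Given:
- Δλ = 4.3188 pm
- λ_C = h/(m_e·c) ≈ 2.42631024 pm

cos θ = 1 - 4.3188/2.42631024
cos θ = 1 - 1.779987
cos θ = -0.779987

θ = arccos(-0.779987)
θ = 141.26°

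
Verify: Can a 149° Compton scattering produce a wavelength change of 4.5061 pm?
Yes, consistent

Calculate the expected shift for θ = 149°:

Δλ_expected = λ_C(1 - cos(149°))
Δλ_expected = 2.4263 × (1 - cos(149°))
Δλ_expected = 2.4263 × 1.8572
Δλ_expected = 4.5061 pm

Given shift: 4.5061 pm
Expected shift: 4.5061 pm
Difference: 0.0000 pm

The values match. This is consistent with Compton scattering at the stated angle.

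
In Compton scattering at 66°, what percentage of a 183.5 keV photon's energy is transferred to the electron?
0.1756 (or 17.56%)

Calculate initial and final photon energies:

Initial: E₀ = 183.5 keV → λ₀ = 6.7566 pm
Compton shift: Δλ = 1.4394 pm
Final wavelength: λ' = 8.1961 pm
Final energy: E' = 151.2727 keV

Fractional energy loss:
(E₀ - E')/E₀ = (183.5000 - 151.2727)/183.5000
= 32.2273/183.5000
= 0.1756
= 17.56%

(Intermediate values are shown rounded; full precision is carried through to the final answer.)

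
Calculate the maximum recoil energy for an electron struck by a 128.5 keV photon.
43.0007 keV

Maximum energy transfer occurs at θ = 180° (backscattering).

Initial photon: E₀ = 128.5 keV → λ₀ = 9.6486 pm

Maximum Compton shift (at 180°):
Δλ_max = 2λ_C = 2 × 2.4263 = 4.8526 pm

Final wavelength:
λ' = 9.6486 + 4.8526 = 14.5012 pm

Minimum photon energy (maximum energy to electron):
E'_min = hc/λ' = 85.4993 keV

Maximum electron kinetic energy:
K_max = E₀ - E'_min = 128.5000 - 85.4993 = 43.0007 keV

(Intermediate values are shown rounded; full precision is carried through to the final answer.)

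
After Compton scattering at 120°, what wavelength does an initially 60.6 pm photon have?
64.2395 pm

Using the Compton formula: λ' = λ + λ_C(1 − cos θ)

For θ = 120°, cos θ = -1/2 (exact) = -0.5000, so:
1 − cos 120° = 1 − (-1/2) = 1.5000

Δλ = λ_C × 1.5000 = 2.4263 × 1.5000 = 3.6395 pm

λ' = 60.6 + 3.6395 = 64.2395 pm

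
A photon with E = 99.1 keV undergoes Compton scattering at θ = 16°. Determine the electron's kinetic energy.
0.7390 keV

By energy conservation: K_e = E_initial - E_final

First find the scattered photon energy:
Initial wavelength: λ = hc/E = 12.5110 pm
Compton shift: Δλ = λ_C(1 - cos(16°)) = 0.0940 pm
Final wavelength: λ' = 12.5110 + 0.0940 = 12.6050 pm
Final photon energy: E' = hc/λ' = 98.3610 keV

Electron kinetic energy:
K_e = E - E' = 99.1000 - 98.3610 = 0.7390 keV

(Intermediate values are shown rounded; full precision is carried through to the final answer.)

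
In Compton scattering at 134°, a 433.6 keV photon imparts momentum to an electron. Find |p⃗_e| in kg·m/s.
3.0550e-22 kg·m/s

The electron is initially at rest, so by conservation of momentum:
p⃗_e = p⃗₀ − p⃗'  (incident photon momentum minus scattered photon momentum)

Photon momentum magnitudes (p = h/λ = E/c):
λ₀ = hc/E₀ = 2.8594 pm → p₀ = h/λ₀ = 2.3173e-22 kg·m/s
Δλ = λ_C(1 − cos 134°) = 4.1118 pm
λ' = 6.9712 pm → p' = h/λ' = 9.5049e-23 kg·m/s

The scattered photon makes angle θ = 134° with the incident direction, so by the law of cosines:
|p⃗_e|² = p₀² + p'² − 2p₀p'cos θ
|p⃗_e|² = (2.3173e-22)² + (9.5049e-23)² − 2·2.3173e-22·9.5049e-23·cos(134°)
|p⃗_e| = 3.0550e-22 kg·m/s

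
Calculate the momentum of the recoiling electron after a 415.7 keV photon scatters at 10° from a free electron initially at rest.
3.8584e-23 kg·m/s

The electron is initially at rest, so by conservation of momentum:
p⃗_e = p⃗₀ − p⃗'  (incident photon momentum minus scattered photon momentum)

Photon momentum magnitudes (p = h/λ = E/c):
λ₀ = hc/E₀ = 2.9825 pm → p₀ = h/λ₀ = 2.2216e-22 kg·m/s
Δλ = λ_C(1 − cos 10°) = 0.0369 pm
λ' = 3.0194 pm → p' = h/λ' = 2.1945e-22 kg·m/s

The scattered photon makes angle θ = 10° with the incident direction, so by the law of cosines:
|p⃗_e|² = p₀² + p'² − 2p₀p'cos θ
|p⃗_e|² = (2.2216e-22)² + (2.1945e-22)² − 2·2.2216e-22·2.1945e-22·cos(10°)
|p⃗_e| = 3.8584e-23 kg·m/s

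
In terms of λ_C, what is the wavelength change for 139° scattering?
1.7547 λ_C

The Compton shift formula is:
Δλ = λ_C(1 - cos θ)

Dividing both sides by λ_C:
Δλ/λ_C = 1 - cos θ

For θ = 139°:
Δλ/λ_C = 1 - cos(139°)
Δλ/λ_C = 1 - -0.7547
Δλ/λ_C = 1.7547

This means the shift is 1.7547 × λ_C = 4.2575 pm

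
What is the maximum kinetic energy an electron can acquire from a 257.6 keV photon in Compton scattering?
129.3273 keV

Maximum energy transfer occurs at θ = 180° (backscattering).

Initial photon: E₀ = 257.6 keV → λ₀ = 4.8131 pm

Maximum Compton shift (at 180°):
Δλ_max = 2λ_C = 2 × 2.4263 = 4.8526 pm

Final wavelength:
λ' = 4.8131 + 4.8526 = 9.6657 pm

Minimum photon energy (maximum energy to electron):
E'_min = hc/λ' = 128.2727 keV

Maximum electron kinetic energy:
K_max = E₀ - E'_min = 257.6000 - 128.2727 = 129.3273 keV

(Intermediate values are shown rounded; full precision is carried through to the final answer.)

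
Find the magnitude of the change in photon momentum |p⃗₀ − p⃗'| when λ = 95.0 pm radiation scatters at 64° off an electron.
7.3404e-24 kg·m/s

Photon momentum magnitude is p = h/λ.

Initial momentum:
p₀ = h/λ = 6.6261e-34/9.5000e-11 = 6.9748e-24 kg·m/s

After scattering:
λ' = λ + Δλ = 95.0 + 1.3627 = 96.3627 pm
p' = h/λ' = 6.6261e-34/9.6363e-11 = 6.8762e-24 kg·m/s

Momentum is a vector; the scattered photon's direction makes angle θ = 64° with the incident direction. The magnitude of the vector change Δp⃗ = p⃗₀ − p⃗' is found from the law of cosines:
|Δp⃗|² = p₀² + p'² − 2p₀p'cos θ
|Δp⃗|² = (6.9748e-24)² + (6.8762e-24)² − 2·6.9748e-24·6.8762e-24·cos(64°)
|Δp⃗| = 7.3404e-24 kg·m/s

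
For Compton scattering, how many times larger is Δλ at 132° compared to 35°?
132° produces the larger shift by a factor of 9.229

Calculate both shifts using Δλ = λ_C(1 - cos θ):

For θ₁ = 35°:
Δλ₁ = 2.4263 × (1 - cos(35°))
Δλ₁ = 2.4263 × 0.1808
Δλ₁ = 0.4388 pm

For θ₂ = 132°:
Δλ₂ = 2.4263 × (1 - cos(132°))
Δλ₂ = 2.4263 × 1.6691
Δλ₂ = 4.0498 pm

The 132° angle produces the larger shift.
Ratio: 4.0498/0.4388 = 9.229

(Intermediate values are shown rounded; full precision is carried through to the final answer.)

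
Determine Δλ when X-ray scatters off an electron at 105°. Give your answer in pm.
3.0543 pm

Using the Compton scattering formula:
Δλ = λ_C(1 - cos θ)

where λ_C = h/(m_e·c) ≈ 2.4263 pm is the Compton wavelength of an electron.

For θ = 105°:
cos(105°) = -0.2588
1 - cos(105°) = 1.2588

Δλ = 2.4263 × 1.2588
Δλ = 3.0543 pm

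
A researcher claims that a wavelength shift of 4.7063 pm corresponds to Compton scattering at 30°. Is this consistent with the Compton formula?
No, inconsistent

Calculate the expected shift for θ = 30°:

Δλ_expected = λ_C(1 - cos(30°))
Δλ_expected = 2.4263 × (1 - cos(30°))
Δλ_expected = 2.4263 × 0.1340
Δλ_expected = 0.3251 pm

Given shift: 4.7063 pm
Expected shift: 0.3251 pm
Difference: 4.3812 pm

The values do not match. The given shift corresponds to θ ≈ 160.0°, not 30°.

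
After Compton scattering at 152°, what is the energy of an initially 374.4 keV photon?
157.3372 keV

First convert energy to wavelength:
λ = hc/E, with hc ≈ 1239.842 keV·pm (i.e. 1239.842 eV·nm)

For E = 374.4 keV = 374400 eV:
λ = 1239.842 keV·pm / 374.4 keV
λ = 3.3115 pm

Calculate the Compton shift:
Δλ = λ_C(1 - cos(152°)) = 2.4263 × 1.8829
Δλ = 4.5686 pm

Final wavelength:
λ' = 3.3115 + 4.5686 = 7.8802 pm

Final energy:
E' = hc/λ' = 1239.842 / 7.8802 = 157.3372 keV

(Intermediate values are shown rounded; full precision is carried through to the final answer.)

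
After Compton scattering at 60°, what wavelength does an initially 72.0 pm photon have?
73.2132 pm

Using the Compton formula: λ' = λ + λ_C(1 − cos θ)

For θ = 60°, cos θ = 1/2 (exact) = 0.5000, so:
1 − cos 60° = 1 − (1/2) = 0.5000

Δλ = λ_C × 0.5000 = 2.4263 × 0.5000 = 1.2132 pm

λ' = 72.0 + 1.2132 = 73.2132 pm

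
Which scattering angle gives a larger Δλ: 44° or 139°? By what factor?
139° produces the larger shift by a factor of 6.252

Calculate both shifts using Δλ = λ_C(1 - cos θ):

For θ₁ = 44°:
Δλ₁ = 2.4263 × (1 - cos(44°))
Δλ₁ = 2.4263 × 0.2807
Δλ₁ = 0.6810 pm

For θ₂ = 139°:
Δλ₂ = 2.4263 × (1 - cos(139°))
Δλ₂ = 2.4263 × 1.7547
Δλ₂ = 4.2575 pm

The 139° angle produces the larger shift.
Ratio: 4.2575/0.6810 = 6.252

(Intermediate values are shown rounded; full precision is carried through to the final answer.)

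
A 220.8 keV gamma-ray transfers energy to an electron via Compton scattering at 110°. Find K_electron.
81.0425 keV

By energy conservation: K_e = E_initial - E_final

First find the scattered photon energy:
Initial wavelength: λ = hc/E = 5.6152 pm
Compton shift: Δλ = λ_C(1 - cos(110°)) = 3.2562 pm
Final wavelength: λ' = 5.6152 + 3.2562 = 8.8714 pm
Final photon energy: E' = hc/λ' = 139.7575 keV

Electron kinetic energy:
K_e = E - E' = 220.8000 - 139.7575 = 81.0425 keV

(Intermediate values are shown rounded; full precision is carried through to the final answer.)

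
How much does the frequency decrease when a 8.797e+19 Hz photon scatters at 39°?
1.205e+19 Hz (decrease)

Convert frequency to wavelength (c = 299792458 m/s):
λ₀ = c/f₀ = 299792458/8.797e+19 = 3.4078943e-12 m = 3.4079 pm

Calculate Compton shift:
Δλ = λ_C(1 - cos(39°)) = 0.5407 pm

Final wavelength:
λ' = λ₀ + Δλ = 3.4079 + 0.5407 = 3.9486 pm

Final frequency:
f' = c/λ' = 299792458/3.9486073e-12 = 7.5923594e+19 Hz

Frequency shift (decrease):
Δf = f₀ - f' = 8.797e+19 - 7.5923594e+19 = 1.205e+19 Hz

(Intermediate values are shown rounded; full precision is carried through to the final answer.)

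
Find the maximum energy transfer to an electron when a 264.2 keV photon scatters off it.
134.3115 keV

Maximum energy transfer occurs at θ = 180° (backscattering).

Initial photon: E₀ = 264.2 keV → λ₀ = 4.6928 pm

Maximum Compton shift (at 180°):
Δλ_max = 2λ_C = 2 × 2.4263 = 4.8526 pm

Final wavelength:
λ' = 4.6928 + 4.8526 = 9.5454 pm

Minimum photon energy (maximum energy to electron):
E'_min = hc/λ' = 129.8885 keV

Maximum electron kinetic energy:
K_max = E₀ - E'_min = 264.2000 - 129.8885 = 134.3115 keV

(Intermediate values are shown rounded; full precision is carried through to the final answer.)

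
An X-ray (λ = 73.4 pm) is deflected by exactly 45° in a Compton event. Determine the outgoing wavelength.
74.1106 pm

Using the Compton formula: λ' = λ + λ_C(1 − cos θ)

For θ = 45°, cos θ = √2/2 (exact) ≈ 0.7071, so:
1 − cos 45° = 1 − (√2/2) ≈ 0.2929

Δλ = λ_C × 0.2929 = 2.4263 × 0.2929 = 0.7106 pm

λ' = 73.4 + 0.7106 = 74.1106 pm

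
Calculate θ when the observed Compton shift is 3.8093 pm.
124.75°

From the Compton formula Δλ = λ_C(1 - cos θ), we can solve for θ:

cos θ = 1 - Δλ/λ_C

Given:
- Δλ = 3.8093 pm
- λ_C = h/(m_e·c) ≈ 2.42631024 pm

cos θ = 1 - 3.8093/2.42631024
cos θ = 1 - 1.569997
cos θ = -0.569997

θ = arccos(-0.569997)
θ = 124.75°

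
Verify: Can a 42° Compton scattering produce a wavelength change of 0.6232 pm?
Yes, consistent

Calculate the expected shift for θ = 42°:

Δλ_expected = λ_C(1 - cos(42°))
Δλ_expected = 2.4263 × (1 - cos(42°))
Δλ_expected = 2.4263 × 0.2569
Δλ_expected = 0.6232 pm

Given shift: 0.6232 pm
Expected shift: 0.6232 pm
Difference: 0.0000 pm

The values match. This is consistent with Compton scattering at the stated angle.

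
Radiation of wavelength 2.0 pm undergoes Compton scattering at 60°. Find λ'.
3.2132 pm

Using the Compton formula: λ' = λ + λ_C(1 − cos θ)

For θ = 60°, cos θ = 1/2 (exact) = 0.5000, so:
1 − cos 60° = 1 − (1/2) = 0.5000

Δλ = λ_C × 0.5000 = 2.4263 × 0.5000 = 1.2132 pm

λ' = 2.0 + 1.2132 = 3.2132 pm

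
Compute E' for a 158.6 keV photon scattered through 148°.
100.7891 keV

First convert energy to wavelength:
λ = hc/E, with hc ≈ 1239.842 keV·pm (i.e. 1239.842 eV·nm)

For E = 158.6 keV = 158600 eV:
λ = 1239.842 keV·pm / 158.6 keV
λ = 7.8174 pm

Calculate the Compton shift:
Δλ = λ_C(1 - cos(148°)) = 2.4263 × 1.8480
Δλ = 4.4839 pm

Final wavelength:
λ' = 7.8174 + 4.4839 = 12.3014 pm

Final energy:
E' = hc/λ' = 1239.842 / 12.3014 = 100.7891 keV

(Intermediate values are shown rounded; full precision is carried through to the final answer.)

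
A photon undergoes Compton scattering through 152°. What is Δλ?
4.5686 pm

Using the Compton scattering formula:
Δλ = λ_C(1 - cos θ)

where λ_C = h/(m_e·c) ≈ 2.4263 pm is the Compton wavelength of an electron.

For θ = 152°:
cos(152°) = -0.8829
1 - cos(152°) = 1.8829

Δλ = 2.4263 × 1.8829
Δλ = 4.5686 pm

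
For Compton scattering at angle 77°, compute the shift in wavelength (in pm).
1.8805 pm

Using the Compton scattering formula:
Δλ = λ_C(1 - cos θ)

where λ_C = h/(m_e·c) ≈ 2.4263 pm is the Compton wavelength of an electron.

For θ = 77°:
cos(77°) = 0.2250
1 - cos(77°) = 0.7750

Δλ = 2.4263 × 0.7750
Δλ = 1.8805 pm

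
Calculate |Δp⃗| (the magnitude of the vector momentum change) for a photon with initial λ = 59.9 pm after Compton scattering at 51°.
9.4552e-24 kg·m/s

Photon momentum magnitude is p = h/λ.

Initial momentum:
p₀ = h/λ = 6.6261e-34/5.9900e-11 = 1.1062e-23 kg·m/s

After scattering:
λ' = λ + Δλ = 59.9 + 0.8994 = 60.7994 pm
p' = h/λ' = 6.6261e-34/6.0799e-11 = 1.0898e-23 kg·m/s

Momentum is a vector; the scattered photon's direction makes angle θ = 51° with the incident direction. The magnitude of the vector change Δp⃗ = p⃗₀ − p⃗' is found from the law of cosines:
|Δp⃗|² = p₀² + p'² − 2p₀p'cos θ
|Δp⃗|² = (1.1062e-23)² + (1.0898e-23)² − 2·1.1062e-23·1.0898e-23·cos(51°)
|Δp⃗| = 9.4552e-24 kg·m/s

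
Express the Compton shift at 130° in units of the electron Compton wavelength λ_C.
1.6428 λ_C

The Compton shift formula is:
Δλ = λ_C(1 - cos θ)

Dividing both sides by λ_C:
Δλ/λ_C = 1 - cos θ

For θ = 130°:
Δλ/λ_C = 1 - cos(130°)
Δλ/λ_C = 1 - -0.6428
Δλ/λ_C = 1.6428

This means the shift is 1.6428 × λ_C = 3.9859 pm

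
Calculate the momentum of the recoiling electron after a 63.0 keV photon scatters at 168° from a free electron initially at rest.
6.0408e-23 kg·m/s

The electron is initially at rest, so by conservation of momentum:
p⃗_e = p⃗₀ − p⃗'  (incident photon momentum minus scattered photon momentum)

Photon momentum magnitudes (p = h/λ = E/c):
λ₀ = hc/E₀ = 19.6800 pm → p₀ = h/λ₀ = 3.3669e-23 kg·m/s
Δλ = λ_C(1 − cos 168°) = 4.7996 pm
λ' = 24.4796 pm → p' = h/λ' = 2.7068e-23 kg·m/s

The scattered photon makes angle θ = 168° with the incident direction, so by the law of cosines:
|p⃗_e|² = p₀² + p'² − 2p₀p'cos θ
|p⃗_e|² = (3.3669e-23)² + (2.7068e-23)² − 2·3.3669e-23·2.7068e-23·cos(168°)
|p⃗_e| = 6.0408e-23 kg·m/s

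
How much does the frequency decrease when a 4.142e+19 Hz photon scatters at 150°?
1.594e+19 Hz (decrease)

Convert frequency to wavelength (c = 299792458 m/s):
λ₀ = c/f₀ = 299792458/4.142e+19 = 7.2378672e-12 m = 7.2379 pm

Calculate Compton shift:
Δλ = λ_C(1 - cos(150°)) = 4.5276 pm

Final wavelength:
λ' = λ₀ + Δλ = 7.2379 + 4.5276 = 11.7654 pm

Final frequency:
f' = c/λ' = 299792458/1.1765424e-11 = 2.5480804e+19 Hz

Frequency shift (decrease):
Δf = f₀ - f' = 4.142e+19 - 2.5480804e+19 = 1.594e+19 Hz

(Intermediate values are shown rounded; full precision is carried through to the final answer.)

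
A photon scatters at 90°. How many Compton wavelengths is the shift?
1.0000 λ_C

The Compton shift formula is:
Δλ = λ_C(1 - cos θ)

Dividing both sides by λ_C:
Δλ/λ_C = 1 - cos θ

For θ = 90°:
Δλ/λ_C = 1 - cos(90°)
Δλ/λ_C = 1 - 0.0000
Δλ/λ_C = 1.0000

This means the shift is 1.0000 × λ_C = 2.4263 pm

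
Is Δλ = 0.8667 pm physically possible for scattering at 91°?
No, inconsistent

Calculate the expected shift for θ = 91°:

Δλ_expected = λ_C(1 - cos(91°))
Δλ_expected = 2.4263 × (1 - cos(91°))
Δλ_expected = 2.4263 × 1.0175
Δλ_expected = 2.4687 pm

Given shift: 0.8667 pm
Expected shift: 2.4687 pm
Difference: 1.6019 pm

The values do not match. The given shift corresponds to θ ≈ 50.0°, not 91°.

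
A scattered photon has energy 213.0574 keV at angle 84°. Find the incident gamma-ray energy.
340.0000 keV

Convert final energy to wavelength (hc ≈ 1239.842 keV·pm):
λ' = hc/E' = 1239.842 / 213.0574 = 5.8193 pm

Calculate the Compton shift:
Δλ = λ_C(1 - cos(84°))
Δλ = 2.4263 × (1 - cos(84°))
Δλ = 2.1727 pm

Initial wavelength:
λ = λ' - Δλ = 5.8193 - 2.1727 = 3.6466 pm

Initial energy:
E = hc/λ = 1239.842 / 3.6466 = 340.0000 keV

(Intermediate values are shown rounded; full precision is carried through to the final answer.)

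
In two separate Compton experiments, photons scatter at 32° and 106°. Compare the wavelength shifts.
106° produces the larger shift by a factor of 8.395

Calculate both shifts using Δλ = λ_C(1 - cos θ):

For θ₁ = 32°:
Δλ₁ = 2.4263 × (1 - cos(32°))
Δλ₁ = 2.4263 × 0.1520
Δλ₁ = 0.3687 pm

For θ₂ = 106°:
Δλ₂ = 2.4263 × (1 - cos(106°))
Δλ₂ = 2.4263 × 1.2756
Δλ₂ = 3.0951 pm

The 106° angle produces the larger shift.
Ratio: 3.0951/0.3687 = 8.395

(Intermediate values are shown rounded; full precision is carried through to the final answer.)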